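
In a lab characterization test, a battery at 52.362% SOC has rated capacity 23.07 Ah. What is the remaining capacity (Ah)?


remaining = SOC / 100 * total = 52.362 / 100 * 23.07 = 12.08 Ah

12.08 Ah


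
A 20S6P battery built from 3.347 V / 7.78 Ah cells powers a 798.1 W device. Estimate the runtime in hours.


Step 1: E_pack = Ns * V_cell * Np * C_cell = 20 * 3.347 * 6 * 7.78 = 3124.8 Wh
Step 2: t = E_pack / P = 3124.8 / 798.1 = 3.915 hr

3.915 hr


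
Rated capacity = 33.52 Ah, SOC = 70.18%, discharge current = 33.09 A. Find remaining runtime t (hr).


Step 1: remaining = SOC/100 * C_total = 70.18/100 * 33.52 = 23.524 Ah
Step 2: t = remaining / I = 23.524 / 33.09 = 0.7109 hr

0.7109 hr


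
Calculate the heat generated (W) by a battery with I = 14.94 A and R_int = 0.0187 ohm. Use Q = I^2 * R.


I^2 = 223.2
Q = 223.2 * 0.0187 = 4.174 W

4.174 W


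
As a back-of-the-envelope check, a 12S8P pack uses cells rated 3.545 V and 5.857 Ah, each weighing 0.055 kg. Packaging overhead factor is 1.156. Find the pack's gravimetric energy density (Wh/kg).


Step 1: V_pack = 12 * 3.545 = 42.54 V
Step 2: C_pack = 8 * 5.857 = 46.856 Ah
Step 3: E_pack = V_pack * C_pack = 42.54 * 46.856 = 1993.3 Wh
Step 4: m_pack = 12 * 8 * 0.055 * 1.156 = 6.1037 kg
Step 5: ED = E_pack / m_pack = 1993.3 / 6.1037 = 326.6 Wh/kg

326.6 Wh/kg


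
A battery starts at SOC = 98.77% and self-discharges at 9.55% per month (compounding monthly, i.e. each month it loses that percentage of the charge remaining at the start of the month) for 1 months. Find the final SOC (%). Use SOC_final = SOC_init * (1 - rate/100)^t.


decay = (1 - 9.55/100)^1 = 0.9045
SOC_final = 98.77 * 0.9045 = 89.34%

89.34%


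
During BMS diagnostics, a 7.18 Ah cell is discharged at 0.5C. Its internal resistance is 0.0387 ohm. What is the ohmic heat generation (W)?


Step 1: I = C_rate * capacity = 0.5 * 7.18 = 3.59 A
Step 2: Q = I^2 * R = 3.59^2 * 0.0387 = 12.888 * 0.0387 = 0.4988 W

0.4988 W


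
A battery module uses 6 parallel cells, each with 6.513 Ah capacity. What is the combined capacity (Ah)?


Parallel capacities add: 6 * 6.513 Ah = 39.078 Ah

39.078 Ah


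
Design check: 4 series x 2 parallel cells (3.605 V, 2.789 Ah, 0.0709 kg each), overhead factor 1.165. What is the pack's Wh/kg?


Step 1: V_pack = 4 * 3.605 = 14.42 V
Step 2: C_pack = 2 * 2.789 = 5.578 Ah
Step 3: E_pack = V_pack * C_pack = 14.42 * 5.578 = 80.435 Wh
Step 4: m_pack = 4 * 2 * 0.0709 * 1.165 = 0.66079 kg
Step 5: ED = E_pack / m_pack = 80.435 / 0.66079 = 121.7 Wh/kg

121.7 Wh/kg


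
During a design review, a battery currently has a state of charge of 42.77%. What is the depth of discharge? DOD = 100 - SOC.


DOD = 100 - SOC = 100 - 42.77 = 57.23%

57.23%


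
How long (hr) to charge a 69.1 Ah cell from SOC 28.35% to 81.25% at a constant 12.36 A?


Step 1: dSOC = 81.25% - 28.35% = 52.9%
Step 2: delta_Ah = 69.1 * 52.9 / 100 = 36.554 Ah
Step 3: t = 36.554 / 12.36 = 2.957 hr

2.957 hr


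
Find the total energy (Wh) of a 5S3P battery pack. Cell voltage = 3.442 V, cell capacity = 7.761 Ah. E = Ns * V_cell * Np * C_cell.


E = Ns * Vcell * Np * Ccell = 5 * 3.442 * 3 * 7.761 = 400.7 Wh

400.7 Wh


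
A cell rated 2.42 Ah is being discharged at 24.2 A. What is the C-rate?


Rearranging: C_rate = 24.2 / 2.42 = 10C

10C


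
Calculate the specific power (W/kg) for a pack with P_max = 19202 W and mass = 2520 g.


Convert: m = 2520 g = 2.52 kg
Specific power = 19202 W / 2.52 kg = 7620 W/kg

7620 W/kg


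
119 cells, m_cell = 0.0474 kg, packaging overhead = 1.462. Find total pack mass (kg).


m_pack = n * m_cell * overhead = 119 * 0.0474 * 1.462 = 8.247 kg

8.247 kg


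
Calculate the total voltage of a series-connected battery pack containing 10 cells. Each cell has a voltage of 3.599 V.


With 10 cells in series at 3.599 V each, V_pack = 35.99 V

35.99 V


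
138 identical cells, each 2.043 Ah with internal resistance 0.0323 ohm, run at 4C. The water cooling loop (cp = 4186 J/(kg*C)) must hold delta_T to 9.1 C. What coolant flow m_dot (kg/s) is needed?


Step 1: I = 4 * 2.043 = 8.172 A
Step 2: Q_cell = I^2 * R = 8.172^2 * 0.0323 = 2.157 W
Step 3: Q_total = 138 * 2.157 = 297.67 W
Step 4: m_dot = Q_total / (cp * dT) = 297.67 / (4186 * 9.1) = 0.007814 kg/s

0.007814 kg/s


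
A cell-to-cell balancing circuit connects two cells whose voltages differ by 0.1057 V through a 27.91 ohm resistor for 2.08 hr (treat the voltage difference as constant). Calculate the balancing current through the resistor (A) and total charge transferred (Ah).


First, Ohm's law: I_bal = 0.1057 V / 27.91 ohm = 0.0037872 A
Then Q = I * t = 0.0037872 A * 2.08 hr = 0.007877 Ah

I=0.0037872 A, Q=0.007877 Ah


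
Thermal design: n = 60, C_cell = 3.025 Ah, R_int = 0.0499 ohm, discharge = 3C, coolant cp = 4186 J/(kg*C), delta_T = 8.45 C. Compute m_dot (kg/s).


Step 1: I = 3 * 3.025 = 9.075 A
Step 2: Q_cell = I^2 * R = 9.075^2 * 0.0499 = 4.1095 W
Step 3: Q_total = 60 * 4.1095 = 246.57 W
Step 4: m_dot = Q_total / (cp * dT) = 246.57 / (4186 * 8.45) = 0.006971 kg/s

0.006971 kg/s


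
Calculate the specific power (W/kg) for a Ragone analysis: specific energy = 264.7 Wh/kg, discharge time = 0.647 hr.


P_specific = E / t = 264.7 / 0.647 = 409.1 W/kg

409.1 W/kg


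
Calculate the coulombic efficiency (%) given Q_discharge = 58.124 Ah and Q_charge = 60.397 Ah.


eta_c = Q_dis / Q_chg * 100 = 58.124 / 60.397 * 100 = 96.24%

96.24%


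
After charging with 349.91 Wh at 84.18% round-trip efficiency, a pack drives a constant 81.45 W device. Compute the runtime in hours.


Step 1: E_discharge = eta/100 * E_charge = 84.18/100 * 349.91 = 294.55 Wh
Step 2: t = E_discharge / P = 294.55 / 81.45 = 3.616 hr

3.616 hr


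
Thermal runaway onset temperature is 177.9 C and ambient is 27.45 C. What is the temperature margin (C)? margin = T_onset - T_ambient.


Safety margin = 177.9 C - 27.45 C = 150.45 C

150.45 C


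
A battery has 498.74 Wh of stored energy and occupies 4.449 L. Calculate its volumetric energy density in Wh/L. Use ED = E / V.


ED = E / V = 498.74 / 4.449 = 112.1 Wh/L

112.1 Wh/L


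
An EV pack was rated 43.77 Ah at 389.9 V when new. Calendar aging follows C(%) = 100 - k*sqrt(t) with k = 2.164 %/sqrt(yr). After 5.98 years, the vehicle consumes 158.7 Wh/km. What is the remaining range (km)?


Step 1: capacity retention = 100 - 2.164 * sqrt(5.98) = 100 - 2.164 * 2.4454 = 94.708%
Step 2: C_now = 43.77 * 94.708/100 = 41.454 Ah
Step 3: E_pack = V * C_now = 389.9 * 41.454 = 16163 Wh
Step 4: range = E_pack / consumption = 16163 / 158.7 = 101.8 km

101.8 km


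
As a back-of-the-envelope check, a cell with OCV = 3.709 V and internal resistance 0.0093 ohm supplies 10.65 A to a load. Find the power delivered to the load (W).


Step 1: V_terminal = OCV - I*R = 3.709 - 10.65 * 0.0093 = 3.61 V
Step 2: P_out = V_terminal * I = 3.61 * 10.65 = 38.45 W

38.45 W


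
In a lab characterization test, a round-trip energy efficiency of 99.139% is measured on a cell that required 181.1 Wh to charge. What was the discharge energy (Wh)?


E_dis = eta/100 * E_chg = 99.139/100 * 181.1 = 179.5 Wh

179.5 Wh


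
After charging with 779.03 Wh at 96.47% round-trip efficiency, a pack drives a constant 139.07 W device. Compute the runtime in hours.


Step 1: E_discharge = eta/100 * E_charge = 96.47/100 * 779.03 = 751.53 Wh
Step 2: t = E_discharge / P = 751.53 / 139.07 = 5.404 hr

5.404 hr


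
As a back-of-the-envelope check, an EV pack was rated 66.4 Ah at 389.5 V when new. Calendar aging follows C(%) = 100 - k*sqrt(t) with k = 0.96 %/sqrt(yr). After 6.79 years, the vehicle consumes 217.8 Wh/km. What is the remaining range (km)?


Step 1: capacity retention = 100 - 0.96 * sqrt(6.79) = 100 - 0.96 * 2.6058 = 97.498%
Step 2: C_now = 66.4 * 97.498/100 = 64.739 Ah
Step 3: E_pack = V * C_now = 389.5 * 64.739 = 25216 Wh
Step 4: range = E_pack / consumption = 25216 / 217.8 = 115.8 km

115.8 km


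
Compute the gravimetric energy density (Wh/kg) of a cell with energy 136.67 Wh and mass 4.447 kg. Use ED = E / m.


ED = E / m = 136.67 / 4.447 = 30.73 Wh/kg

30.73 Wh/kg


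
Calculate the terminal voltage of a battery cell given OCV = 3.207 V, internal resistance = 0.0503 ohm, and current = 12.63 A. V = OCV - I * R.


IR drop = 12.63 * 0.0503 = 0.63529 V
V = 3.207 - 0.63529 = 2.572 V

2.572 V


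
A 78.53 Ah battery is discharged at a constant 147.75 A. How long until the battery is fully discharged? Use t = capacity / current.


Runtime = 78.53 Ah / 147.75 A = 0.5315 hr

0.5315 hr


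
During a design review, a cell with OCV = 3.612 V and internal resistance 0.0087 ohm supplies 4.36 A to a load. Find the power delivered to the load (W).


Step 1: V_terminal = OCV - I*R = 3.612 - 4.36 * 0.0087 = 3.5741 V
Step 2: P_out = V_terminal * I = 3.5741 * 4.36 = 15.58 W

15.58 W


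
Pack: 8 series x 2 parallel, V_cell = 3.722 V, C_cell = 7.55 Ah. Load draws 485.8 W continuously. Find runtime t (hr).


Step 1: E_pack = Ns * V_cell * Np * C_cell = 8 * 3.722 * 2 * 7.55 = 449.62 Wh
Step 2: t = E_pack / P = 449.62 / 485.8 = 0.9255 hr

0.9255 hr


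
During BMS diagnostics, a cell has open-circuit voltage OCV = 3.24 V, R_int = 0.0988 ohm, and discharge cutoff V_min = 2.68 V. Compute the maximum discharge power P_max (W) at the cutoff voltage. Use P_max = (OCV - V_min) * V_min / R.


dV = OCV - V_min = 0.56 V (so I_max = dV / R)
P_max = dV * V_min / R = 0.56 * 2.68 / 0.0988 = 15.19 W

15.19 W


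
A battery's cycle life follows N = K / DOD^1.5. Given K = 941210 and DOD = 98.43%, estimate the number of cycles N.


Step 1: DOD^1.5 = 98.43^1.5 = 976.54
Step 2: N = 941210 / 976.54 = 963.8 cycles

963.8 cycles


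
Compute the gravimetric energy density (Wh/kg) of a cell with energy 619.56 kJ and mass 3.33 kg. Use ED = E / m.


Convert: E = 619.56 kJ = 172.1 Wh
ED = E / m = 172.1 / 3.33 = 51.68 Wh/kg

51.68 Wh/kg


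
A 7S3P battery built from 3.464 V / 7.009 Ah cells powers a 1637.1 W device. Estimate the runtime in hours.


Step 1: E_pack = Ns * V_cell * Np * C_cell = 7 * 3.464 * 3 * 7.009 = 509.86 Wh
Step 2: t = E_pack / P = 509.86 / 1637.1 = 0.3114 hr

0.3114 hr


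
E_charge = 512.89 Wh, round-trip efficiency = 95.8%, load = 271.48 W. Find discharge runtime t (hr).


Step 1: E_discharge = eta/100 * E_charge = 95.8/100 * 512.89 = 491.35 Wh
Step 2: t = E_discharge / P = 491.35 / 271.48 = 1.810 hr

1.810 hr


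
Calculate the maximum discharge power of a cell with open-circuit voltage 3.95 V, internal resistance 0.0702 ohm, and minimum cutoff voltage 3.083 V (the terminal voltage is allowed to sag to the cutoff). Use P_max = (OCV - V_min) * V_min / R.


dV = OCV - V_min = 0.867 V (so I_max = dV / R)
P_max = dV * V_min / R = 0.867 * 3.083 / 0.0702 = 38.08 W

38.08 W


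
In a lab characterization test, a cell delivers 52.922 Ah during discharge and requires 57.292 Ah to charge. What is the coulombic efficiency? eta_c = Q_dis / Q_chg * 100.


eta_c = Q_dis / Q_chg * 100 = 52.922 / 57.292 * 100 = 92.37%

92.37%


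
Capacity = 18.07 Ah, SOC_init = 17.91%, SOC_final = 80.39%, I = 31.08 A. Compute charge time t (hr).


Step 1: dSOC = 80.39% - 17.91% = 62.48%
Step 2: delta_Ah = 18.07 * 62.48 / 100 = 11.29 Ah
Step 3: t = 11.29 / 31.08 = 0.3633 hr

0.3633 hr


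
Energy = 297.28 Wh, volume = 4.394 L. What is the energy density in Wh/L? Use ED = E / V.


ED = E / V = 297.28 / 4.394 = 67.66 Wh/L

67.66 Wh/L


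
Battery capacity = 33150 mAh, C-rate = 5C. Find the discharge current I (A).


Convert: capacity = 33150 mAh = 33.15 Ah
I = C_rate * capacity = 5 * 33.15 = 165.75 A

165.75 A


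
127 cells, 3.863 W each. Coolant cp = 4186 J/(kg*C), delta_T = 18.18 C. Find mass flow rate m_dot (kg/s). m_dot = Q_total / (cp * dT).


Step 1: Total heat Q = 127 * 3.863 W = 490.6 W
Step 2: denom = cp * dT = 4186 * 18.18 = 76101
Step 3: m_dot = 490.6 / 76101 = 0.006447 kg/s

0.006447 kg/s


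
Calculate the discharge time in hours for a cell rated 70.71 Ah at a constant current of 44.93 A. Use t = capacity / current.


t = capacity / current = 70.71 / 44.93 = 1.574 hr

1.574 hr


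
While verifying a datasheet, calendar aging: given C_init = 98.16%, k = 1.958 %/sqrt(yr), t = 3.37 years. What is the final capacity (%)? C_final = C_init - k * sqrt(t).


Step 1: sqrt(3.37 yr) = 1.8358
Step 2: drop = 1.958 * 1.8358 = 3.5945
Step 3: C_final = 98.16 - 3.5945 = 94.57%

94.57%


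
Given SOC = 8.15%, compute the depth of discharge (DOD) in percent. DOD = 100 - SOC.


Complement of SOC: DOD = 100% - 8.15% = 91.85%

91.85%


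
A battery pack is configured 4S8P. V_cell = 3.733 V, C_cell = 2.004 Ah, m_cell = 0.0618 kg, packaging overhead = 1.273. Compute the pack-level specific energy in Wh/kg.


Step 1: V_pack = 4 * 3.733 = 14.932 V
Step 2: C_pack = 8 * 2.004 = 16.032 Ah
Step 3: E_pack = V_pack * C_pack = 14.932 * 16.032 = 239.39 Wh
Step 4: m_pack = 4 * 8 * 0.0618 * 1.273 = 2.5175 kg
Step 5: ED = E_pack / m_pack = 239.39 / 2.5175 = 95.09 Wh/kg

95.09 Wh/kg


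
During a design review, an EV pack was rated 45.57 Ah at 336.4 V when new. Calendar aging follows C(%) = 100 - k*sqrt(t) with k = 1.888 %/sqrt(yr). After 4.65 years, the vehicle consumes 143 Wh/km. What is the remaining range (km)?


Step 1: capacity retention = 100 - 1.888 * sqrt(4.65) = 100 - 1.888 * 2.1564 = 95.929%
Step 2: C_now = 45.57 * 95.929/100 = 43.715 Ah
Step 3: E_pack = V * C_now = 336.4 * 43.715 = 14706 Wh
Step 4: range = E_pack / consumption = 14706 / 143 = 102.8 km

102.8 km


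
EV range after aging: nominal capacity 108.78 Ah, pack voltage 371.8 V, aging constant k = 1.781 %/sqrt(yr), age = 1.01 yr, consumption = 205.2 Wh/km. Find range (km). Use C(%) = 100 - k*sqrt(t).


Step 1: capacity retention = 100 - 1.781 * sqrt(1.01) = 100 - 1.781 * 1.005 = 98.21%
Step 2: C_now = 108.78 * 98.21/100 = 106.83 Ah
Step 3: E_pack = V * C_now = 371.8 * 106.83 = 39719 Wh
Step 4: range = E_pack / consumption = 39719 / 205.2 = 193.6 km

193.6 km


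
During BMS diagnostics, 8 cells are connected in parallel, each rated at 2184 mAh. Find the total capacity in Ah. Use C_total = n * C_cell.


Convert: C_cell = 2184 mAh = 2.184 Ah
C_total = 8 * 2.184 = 17.472 Ah

17.472 Ah


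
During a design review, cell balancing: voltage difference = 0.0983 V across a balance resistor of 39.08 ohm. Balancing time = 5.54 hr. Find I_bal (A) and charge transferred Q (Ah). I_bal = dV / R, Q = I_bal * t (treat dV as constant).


First, Ohm's law: I_bal = 0.0983 V / 39.08 ohm = 0.0025154 A
Then Q = I * t = 0.0025154 A * 5.54 hr = 0.01394 Ah

I=0.0025154 A, Q=0.01394 Ah


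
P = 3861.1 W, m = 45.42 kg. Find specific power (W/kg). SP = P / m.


Specific power = 3861.1 W / 45.42 kg = 85.01 W/kg

85.01 W/kg


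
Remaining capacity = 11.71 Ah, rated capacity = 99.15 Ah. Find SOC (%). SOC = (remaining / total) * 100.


SOC% = 11.71 / 99.15 * 100 = 11.81%

11.81%


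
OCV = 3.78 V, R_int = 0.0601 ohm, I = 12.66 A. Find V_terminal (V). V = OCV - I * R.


IR drop = 12.66 * 0.0601 = 0.76087 V
V = 3.78 - 0.76087 = 3.019 V

3.019 V


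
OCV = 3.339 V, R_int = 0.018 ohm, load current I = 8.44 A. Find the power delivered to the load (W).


Step 1: V_terminal = OCV - I*R = 3.339 - 8.44 * 0.018 = 3.1871 V
Step 2: P_out = V_terminal * I = 3.1871 * 8.44 = 26.90 W

26.90 W


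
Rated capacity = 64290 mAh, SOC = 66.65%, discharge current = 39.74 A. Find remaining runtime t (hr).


Convert: C_total = 64290 mAh = 64.29 Ah
Step 1: remaining = SOC/100 * C_total = 66.65/100 * 64.29 = 42.849 Ah
Step 2: t = remaining / I = 42.849 / 39.74 = 1.078 hr

1.078 hr


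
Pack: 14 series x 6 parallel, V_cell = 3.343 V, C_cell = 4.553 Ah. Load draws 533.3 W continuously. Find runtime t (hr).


Step 1: E_pack = Ns * V_cell * Np * C_cell = 14 * 3.343 * 6 * 4.553 = 1278.5 Wh
Step 2: t = E_pack / P = 1278.5 / 533.3 = 2.397 hr

2.397 hr


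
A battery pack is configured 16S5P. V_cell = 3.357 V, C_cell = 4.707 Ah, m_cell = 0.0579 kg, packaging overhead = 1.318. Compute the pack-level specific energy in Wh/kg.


Step 1: V_pack = 16 * 3.357 = 53.712 V
Step 2: C_pack = 5 * 4.707 = 23.535 Ah
Step 3: E_pack = V_pack * C_pack = 53.712 * 23.535 = 1264.1 Wh
Step 4: m_pack = 16 * 5 * 0.0579 * 1.318 = 6.105 kg
Step 5: ED = E_pack / m_pack = 1264.1 / 6.105 = 207.1 Wh/kg

207.1 Wh/kg


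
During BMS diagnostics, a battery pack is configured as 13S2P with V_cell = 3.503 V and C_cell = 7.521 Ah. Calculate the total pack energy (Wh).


V_pack = 13 * 3.503 = 45.539 V
C_pack = 2 * 7.521 = 15.042 Ah
E = V_pack * C_pack = 45.539 * 15.042 = 685.0 Wh

685.0 Wh


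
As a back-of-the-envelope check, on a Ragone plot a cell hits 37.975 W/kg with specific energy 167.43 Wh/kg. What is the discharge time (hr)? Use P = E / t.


t = E / P = 167.43 / 37.975 = 4.409 hr

4.409 hr


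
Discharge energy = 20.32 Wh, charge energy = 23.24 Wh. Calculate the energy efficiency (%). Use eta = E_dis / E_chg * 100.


Round-trip efficiency = 20.32/23.24 * 100% = 87.44%

87.44%


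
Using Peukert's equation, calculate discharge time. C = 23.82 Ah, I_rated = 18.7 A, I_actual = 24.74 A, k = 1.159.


Step 1: t_rated = C / I_rated = 23.82 / 18.7 = 1.2738 hr
Step 2: ratio = 18.7 / 24.74 = 0.75586
Step 3: ratio^k = 0.75586^1.159 = 0.72296
Step 4: t = t_rated * ratio^k = 1.2738 * 0.72296 = 0.9209 hr

0.9209 hr


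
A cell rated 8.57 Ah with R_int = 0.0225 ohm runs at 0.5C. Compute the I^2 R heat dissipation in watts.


Step 1: I = C_rate * capacity = 0.5 * 8.57 = 4.285 A
Step 2: Q = I^2 * R = 4.285^2 * 0.0225 = 18.361 * 0.0225 = 0.4131 W

0.4131 W


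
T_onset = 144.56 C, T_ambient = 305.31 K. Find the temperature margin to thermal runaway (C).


Convert: T_ambient = 305.31 K = 32.16 C
margin = 144.56 - 32.16 = 112.4 C

112.4 C


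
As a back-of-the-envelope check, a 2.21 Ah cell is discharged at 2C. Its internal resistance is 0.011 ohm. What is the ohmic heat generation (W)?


Step 1: I = C_rate * capacity = 2 * 2.21 = 4.42 A
Step 2: Q = I^2 * R = 4.42^2 * 0.011 = 19.536 * 0.011 = 0.2149 W

0.2149 W


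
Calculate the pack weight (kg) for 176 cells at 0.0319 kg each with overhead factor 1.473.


Cell mass sum = 176 * 0.0319 = 5.6144 kg
With overhead 1.473: m_pack = 5.6144 * 1.473 = 8.270 kg

8.270 kg


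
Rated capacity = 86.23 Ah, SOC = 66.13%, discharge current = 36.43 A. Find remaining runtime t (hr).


Step 1: remaining = SOC/100 * C_total = 66.13/100 * 86.23 = 57.024 Ah
Step 2: t = remaining / I = 57.024 / 36.43 = 1.565 hr

1.565 hr


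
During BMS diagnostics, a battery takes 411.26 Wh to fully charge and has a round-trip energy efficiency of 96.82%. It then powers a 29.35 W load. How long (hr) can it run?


Step 1: E_discharge = eta/100 * E_charge = 96.82/100 * 411.26 = 398.18 Wh
Step 2: t = E_discharge / P = 398.18 / 29.35 = 13.57 hr

13.57 hr


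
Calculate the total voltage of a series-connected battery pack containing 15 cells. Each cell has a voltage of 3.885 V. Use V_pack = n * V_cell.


Series voltages add: 15 * 3.885 V = 58.275 V

58.275 V


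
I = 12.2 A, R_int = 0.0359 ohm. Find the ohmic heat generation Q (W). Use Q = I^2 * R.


I^2 = 148.84
Q = 148.84 * 0.0359 = 5.343 W

5.343 W


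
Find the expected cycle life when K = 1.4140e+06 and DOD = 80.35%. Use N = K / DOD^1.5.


DOD^1.5 = 720.24
N = K / DOD^1.5 = 1.4140e+06 / 720.24 = 1963

1963 cycles


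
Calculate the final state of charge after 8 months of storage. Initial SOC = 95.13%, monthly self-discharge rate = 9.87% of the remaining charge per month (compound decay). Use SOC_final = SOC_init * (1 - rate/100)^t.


Monthly retention factor = 1 - 9.87/100 = 0.9013
Over 8 months: factor^8 = 0.43547
SOC_final = 95.13 * 0.43547 = 41.43%

41.43%


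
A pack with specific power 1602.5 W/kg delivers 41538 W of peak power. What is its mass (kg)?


m = P / SP = 41538 / 1602.5 = 25.92 kg

25.92 kg


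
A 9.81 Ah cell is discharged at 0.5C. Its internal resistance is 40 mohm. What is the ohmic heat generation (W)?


Convert: R = 40 mohm = 0.04 ohm
Step 1: I = C_rate * capacity = 0.5 * 9.81 = 4.905 A
Step 2: Q = I^2 * R = 4.905^2 * 0.04 = 24.059 * 0.04 = 0.9624 W

0.9624 W


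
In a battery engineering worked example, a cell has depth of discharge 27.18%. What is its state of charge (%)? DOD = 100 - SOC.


SOC = 100 - DOD = 100 - 27.18 = 72.82%

72.82%


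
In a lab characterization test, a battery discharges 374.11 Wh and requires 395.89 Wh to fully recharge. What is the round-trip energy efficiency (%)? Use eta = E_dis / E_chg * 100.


eta_e = E_dis / E_chg * 100 = 374.11 / 395.89 * 100 = 94.50%

94.50%


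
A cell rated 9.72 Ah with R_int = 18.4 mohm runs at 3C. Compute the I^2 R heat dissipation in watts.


Convert: R = 18.4 mohm = 0.0184 ohm
Step 1: I = C_rate * capacity = 3 * 9.72 = 29.16 A
Step 2: Q = I^2 * R = 29.16^2 * 0.0184 = 850.31 * 0.0184 = 15.65 W

15.65 W


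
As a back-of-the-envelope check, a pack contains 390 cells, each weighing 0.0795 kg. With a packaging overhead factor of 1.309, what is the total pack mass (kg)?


m_pack = n * m_cell * overhead = 390 * 0.0795 * 1.309 = 40.59 kg

40.59 kg


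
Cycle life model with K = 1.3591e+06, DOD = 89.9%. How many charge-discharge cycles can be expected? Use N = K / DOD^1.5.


Step 1: DOD^1.5 = 89.9^1.5 = 852.39
Step 2: N = 1.3591e+06 / 852.39 = 1594 cycles

1594 cycles


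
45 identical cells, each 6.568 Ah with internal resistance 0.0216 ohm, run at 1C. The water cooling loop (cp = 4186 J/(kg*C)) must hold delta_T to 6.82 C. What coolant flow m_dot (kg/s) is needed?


Step 1: I = 1 * 6.568 = 6.568 A
Step 2: Q_cell = I^2 * R = 6.568^2 * 0.0216 = 0.93179 W
Step 3: Q_total = 45 * 0.93179 = 41.931 W
Step 4: m_dot = Q_total / (cp * dT) = 41.931 / (4186 * 6.82) = 0.001469 kg/s

0.001469 kg/s


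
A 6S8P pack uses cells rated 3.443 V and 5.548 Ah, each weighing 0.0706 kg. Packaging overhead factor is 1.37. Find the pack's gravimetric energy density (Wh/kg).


Step 1: V_pack = 6 * 3.443 = 20.658 V
Step 2: C_pack = 8 * 5.548 = 44.384 Ah
Step 3: E_pack = V_pack * C_pack = 20.658 * 44.384 = 916.88 Wh
Step 4: m_pack = 6 * 8 * 0.0706 * 1.37 = 4.6427 kg
Step 5: ED = E_pack / m_pack = 916.88 / 4.6427 = 197.5 Wh/kg

197.5 Wh/kg


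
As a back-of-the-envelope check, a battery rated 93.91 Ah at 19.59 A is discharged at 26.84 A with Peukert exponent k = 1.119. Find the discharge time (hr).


Step 1: t_rated = C / I_rated = 93.91 / 19.59 = 4.7938 hr
Step 2: ratio = 19.59 / 26.84 = 0.72988
Step 3: ratio^k = 0.72988^1.119 = 0.70304
Step 4: t = t_rated * ratio^k = 4.7938 * 0.70304 = 3.370 hr

3.370 hr


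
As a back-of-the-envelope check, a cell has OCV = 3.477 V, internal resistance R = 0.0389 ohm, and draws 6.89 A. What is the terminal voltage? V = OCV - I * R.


V = OCV - I*R = 3.477 - 6.89 * 0.0389 = 3.209 V

3.209 V


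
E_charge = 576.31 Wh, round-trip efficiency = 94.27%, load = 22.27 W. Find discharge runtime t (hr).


Step 1: E_discharge = eta/100 * E_charge = 94.27/100 * 576.31 = 543.29 Wh
Step 2: t = E_discharge / P = 543.29 / 22.27 = 24.40 hr

24.40 hr


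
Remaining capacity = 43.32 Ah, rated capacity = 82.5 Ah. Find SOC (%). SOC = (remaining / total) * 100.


SOC = (remaining / total) * 100 = (43.32 / 82.5) * 100 = 52.51%

52.51%


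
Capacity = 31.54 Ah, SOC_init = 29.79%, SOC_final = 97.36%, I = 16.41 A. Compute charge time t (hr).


delta_Ah = 31.54 * (97.36 - 29.79) / 100 = 21.312 Ah
t = delta_Ah / I = 21.312 / 16.41 = 1.299 hr

1.299 hr


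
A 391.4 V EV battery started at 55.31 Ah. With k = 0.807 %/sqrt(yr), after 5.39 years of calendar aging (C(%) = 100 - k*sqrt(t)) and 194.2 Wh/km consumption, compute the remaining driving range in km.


Step 1: capacity retention = 100 - 0.807 * sqrt(5.39) = 100 - 0.807 * 2.3216 = 98.126%
Step 2: C_now = 55.31 * 98.126/100 = 54.273 Ah
Step 3: E_pack = V * C_now = 391.4 * 54.273 = 21242 Wh
Step 4: range = E_pack / consumption = 21242 / 194.2 = 109.4 km

109.4 km


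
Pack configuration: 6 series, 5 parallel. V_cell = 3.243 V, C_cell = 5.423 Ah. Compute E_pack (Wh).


V_pack = 6 * 3.243 = 19.458 V
C_pack = 5 * 5.423 = 27.115 Ah
E = V_pack * C_pack = 19.458 * 27.115 = 527.6 Wh

527.6 Wh


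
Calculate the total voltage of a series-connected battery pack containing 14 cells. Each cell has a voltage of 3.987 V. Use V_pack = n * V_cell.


V_pack = n * V_cell = 14 * 3.987 = 55.818 V

55.818 V


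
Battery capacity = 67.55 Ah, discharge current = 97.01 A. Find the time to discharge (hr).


Runtime = 67.55 Ah / 97.01 A = 0.6963 hr

0.6963 hr


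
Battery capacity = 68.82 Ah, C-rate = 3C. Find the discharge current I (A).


I = C_rate * capacity = 3 * 68.82 = 206.46 A

206.46 A


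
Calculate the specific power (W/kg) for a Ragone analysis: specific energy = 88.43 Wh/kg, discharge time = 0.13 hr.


Specific power = 88.43 Wh/kg / 0.13 hr = 680.2 W/kg

680.2 W/kg


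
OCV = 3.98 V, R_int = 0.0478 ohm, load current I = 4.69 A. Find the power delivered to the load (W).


Step 1: V_terminal = OCV - I*R = 3.98 - 4.69 * 0.0478 = 3.7558 V
Step 2: P_out = V_terminal * I = 3.7558 * 4.69 = 17.61 W

17.61 W


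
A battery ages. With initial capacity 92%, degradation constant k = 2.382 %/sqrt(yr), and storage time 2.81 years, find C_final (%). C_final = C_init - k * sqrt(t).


Step 1: sqrt(2.81 yr) = 1.6763
Step 2: drop = 2.382 * 1.6763 = 3.9929
Step 3: C_final = 92 - 3.9929 = 88.01%

88.01%


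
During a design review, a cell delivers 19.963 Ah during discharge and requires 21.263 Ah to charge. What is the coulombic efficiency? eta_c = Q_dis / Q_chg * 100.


Coulombic efficiency = 19.963/21.263 * 100% = 93.89%

93.89%


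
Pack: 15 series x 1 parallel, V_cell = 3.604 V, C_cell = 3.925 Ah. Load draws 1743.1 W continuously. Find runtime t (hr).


Step 1: E_pack = Ns * V_cell * Np * C_cell = 15 * 3.604 * 1 * 3.925 = 212.19 Wh
Step 2: t = E_pack / P = 212.19 / 1743.1 = 0.1217 hr

0.1217 hr


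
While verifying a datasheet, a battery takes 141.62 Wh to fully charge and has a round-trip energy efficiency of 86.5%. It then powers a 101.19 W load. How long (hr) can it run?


Step 1: E_discharge = eta/100 * E_charge = 86.5/100 * 141.62 = 122.5 Wh
Step 2: t = E_discharge / P = 122.5 / 101.19 = 1.211 hr

1.211 hr


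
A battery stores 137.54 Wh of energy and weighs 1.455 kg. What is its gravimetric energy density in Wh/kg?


Specific energy = 137.54 Wh / 1.455 kg = 94.53 Wh/kg

94.53 Wh/kg


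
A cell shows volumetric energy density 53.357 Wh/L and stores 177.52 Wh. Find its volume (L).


V = E / ED = 177.52 / 53.357 = 3.327 L

3.327 L


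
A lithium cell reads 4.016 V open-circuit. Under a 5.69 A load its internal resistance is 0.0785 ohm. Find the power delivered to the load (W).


Step 1: V_terminal = OCV - I*R = 4.016 - 5.69 * 0.0785 = 3.5693 V
Step 2: P_out = V_terminal * I = 3.5693 * 5.69 = 20.31 W

20.31 W


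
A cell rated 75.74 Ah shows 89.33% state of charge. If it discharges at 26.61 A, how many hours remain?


Step 1: remaining = SOC/100 * C_total = 89.33/100 * 75.74 = 67.659 Ah
Step 2: t = remaining / I = 67.659 / 26.61 = 2.543 hr

2.543 hr


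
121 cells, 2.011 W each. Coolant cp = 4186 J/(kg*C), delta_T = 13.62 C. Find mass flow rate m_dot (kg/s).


Q_total = 121 * 2.011 = 243.33 W
m_dot = Q_total / (cp * dT) = 243.33 / (4186 * 13.62) = 0.004268 kg/s

0.004268 kg/s


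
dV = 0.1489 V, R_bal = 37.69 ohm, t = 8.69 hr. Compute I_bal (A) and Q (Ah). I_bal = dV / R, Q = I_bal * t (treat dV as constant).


First, Ohm's law: I_bal = 0.1489 V / 37.69 ohm = 0.0039507 A
Then Q = I * t = 0.0039507 A * 8.69 hr = 0.03433 Ah

I=0.0039507 A, Q=0.03433 Ah


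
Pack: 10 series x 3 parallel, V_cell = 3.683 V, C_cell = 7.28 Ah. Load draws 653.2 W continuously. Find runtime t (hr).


Step 1: E_pack = Ns * V_cell * Np * C_cell = 10 * 3.683 * 3 * 7.28 = 804.37 Wh
Step 2: t = E_pack / P = 804.37 / 653.2 = 1.231 hr

1.231 hr


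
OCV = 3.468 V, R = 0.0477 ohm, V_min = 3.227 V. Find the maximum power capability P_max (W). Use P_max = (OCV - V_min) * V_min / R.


P_max = (OCV - V_min) * V_min / R = (3.468 - 3.227) * 3.227 / 0.0477 = 0.241 * 3.227 / 0.0477 = 16.30 W

16.30 W


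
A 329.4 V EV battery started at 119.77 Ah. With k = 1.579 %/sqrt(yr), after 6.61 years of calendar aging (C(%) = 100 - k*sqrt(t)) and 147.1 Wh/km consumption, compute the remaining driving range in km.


Step 1: capacity retention = 100 - 1.579 * sqrt(6.61) = 100 - 1.579 * 2.571 = 95.94%
Step 2: C_now = 119.77 * 95.94/100 = 114.91 Ah
Step 3: E_pack = V * C_now = 329.4 * 114.91 = 37851 Wh
Step 4: range = E_pack / consumption = 37851 / 147.1 = 257.3 km

257.3 km


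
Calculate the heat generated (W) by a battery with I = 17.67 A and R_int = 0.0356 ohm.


I^2 = 312.23
Q = 312.23 * 0.0356 = 11.12 W

11.12 W


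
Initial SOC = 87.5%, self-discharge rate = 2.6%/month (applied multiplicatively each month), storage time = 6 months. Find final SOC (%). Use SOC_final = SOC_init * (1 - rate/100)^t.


Monthly retention factor = 1 - 2.6/100 = 0.974
Over 6 months: factor^6 = 0.8538
SOC_final = 87.5 * 0.8538 = 74.71%

74.71%


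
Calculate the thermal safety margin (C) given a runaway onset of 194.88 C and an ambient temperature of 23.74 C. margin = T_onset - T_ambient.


Safety margin = 194.88 C - 23.74 C = 171.14 C

171.14 C


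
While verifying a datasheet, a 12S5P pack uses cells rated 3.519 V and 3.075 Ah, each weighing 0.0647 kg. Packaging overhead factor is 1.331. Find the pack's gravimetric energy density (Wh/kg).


Step 1: V_pack = 12 * 3.519 = 42.228 V
Step 2: C_pack = 5 * 3.075 = 15.375 Ah
Step 3: E_pack = V_pack * C_pack = 42.228 * 15.375 = 649.26 Wh
Step 4: m_pack = 12 * 5 * 0.0647 * 1.331 = 5.1669 kg
Step 5: ED = E_pack / m_pack = 649.26 / 5.1669 = 125.7 Wh/kg

125.7 Wh/kg


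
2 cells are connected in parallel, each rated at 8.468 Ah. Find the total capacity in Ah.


Parallel capacities add: 2 * 8.468 Ah = 16.936 Ah

16.936 Ah


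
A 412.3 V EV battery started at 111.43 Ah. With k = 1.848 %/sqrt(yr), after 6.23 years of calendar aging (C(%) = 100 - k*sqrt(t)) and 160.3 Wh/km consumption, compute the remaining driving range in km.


Step 1: capacity retention = 100 - 1.848 * sqrt(6.23) = 100 - 1.848 * 2.496 = 95.387%
Step 2: C_now = 111.43 * 95.387/100 = 106.29 Ah
Step 3: E_pack = V * C_now = 412.3 * 106.29 = 43823 Wh
Step 4: range = E_pack / consumption = 43823 / 160.3 = 273.4 km

273.4 km


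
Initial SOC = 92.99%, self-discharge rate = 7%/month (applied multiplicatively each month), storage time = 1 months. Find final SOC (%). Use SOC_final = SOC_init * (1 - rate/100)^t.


Monthly retention factor = 1 - 7/100 = 0.93
Over 1 months: factor^1 = 0.93
SOC_final = 92.99 * 0.93 = 86.48%

86.48%


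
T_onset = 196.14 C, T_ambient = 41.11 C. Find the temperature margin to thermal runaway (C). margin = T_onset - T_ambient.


margin = T_onset - T_ambient = 196.14 - 41.11 = 155.03 C

155.03 C


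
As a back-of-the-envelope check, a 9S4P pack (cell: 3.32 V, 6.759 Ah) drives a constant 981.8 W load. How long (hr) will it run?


Step 1: E_pack = Ns * V_cell * Np * C_cell = 9 * 3.32 * 4 * 6.759 = 807.84 Wh
Step 2: t = E_pack / P = 807.84 / 981.8 = 0.8228 hr

0.8228 hr


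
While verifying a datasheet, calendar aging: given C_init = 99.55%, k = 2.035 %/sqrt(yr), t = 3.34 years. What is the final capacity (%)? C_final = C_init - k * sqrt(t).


Step 1: sqrt(3.34 yr) = 1.8276
Step 2: drop = 2.035 * 1.8276 = 3.7192
Step 3: C_final = 99.55 - 3.7192 = 95.83%

95.83%


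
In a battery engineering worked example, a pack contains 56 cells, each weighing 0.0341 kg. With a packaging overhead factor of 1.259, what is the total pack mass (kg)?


Cell mass sum = 56 * 0.0341 = 1.9096 kg
With overhead 1.259: m_pack = 1.9096 * 1.259 = 2.404 kg

2.404 kg


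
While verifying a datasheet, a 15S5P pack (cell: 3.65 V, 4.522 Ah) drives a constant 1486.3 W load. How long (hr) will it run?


Step 1: E_pack = Ns * V_cell * Np * C_cell = 15 * 3.65 * 5 * 4.522 = 1237.9 Wh
Step 2: t = E_pack / P = 1237.9 / 1486.3 = 0.8329 hr

0.8329 hr


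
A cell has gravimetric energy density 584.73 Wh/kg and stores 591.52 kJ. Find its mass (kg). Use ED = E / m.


Convert: E = 591.52 kJ = 164.31 Wh
m = E / ED = 164.31 / 584.73 = 0.2810 kg

0.2810 kg


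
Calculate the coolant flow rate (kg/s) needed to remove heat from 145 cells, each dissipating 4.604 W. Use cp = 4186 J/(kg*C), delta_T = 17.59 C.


Step 1: Total heat Q = 145 * 4.604 W = 667.58 W
Step 2: denom = cp * dT = 4186 * 17.59 = 73632
Step 3: m_dot = 667.58 / 73632 = 0.009066 kg/s

0.009066 kg/s


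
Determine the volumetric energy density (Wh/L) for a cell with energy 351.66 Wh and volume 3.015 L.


ED = E / V = 351.66 / 3.015 = 116.6 Wh/L

116.6 Wh/L


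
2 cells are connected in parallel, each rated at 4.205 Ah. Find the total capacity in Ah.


Parallel capacities add: 2 * 4.205 Ah = 8.41 Ah

8.41 Ah


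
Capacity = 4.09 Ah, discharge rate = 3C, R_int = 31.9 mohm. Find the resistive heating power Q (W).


Convert: R = 31.9 mohm = 0.0319 ohm
Step 1: I = C_rate * capacity = 3 * 4.09 = 12.27 A
Step 2: Q = I^2 * R = 12.27^2 * 0.0319 = 150.55 * 0.0319 = 4.803 W

4.803 W


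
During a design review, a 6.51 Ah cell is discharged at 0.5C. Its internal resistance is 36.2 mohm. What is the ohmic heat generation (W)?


Convert: R = 36.2 mohm = 0.0362 ohm
Step 1: I = C_rate * capacity = 0.5 * 6.51 = 3.255 A
Step 2: Q = I^2 * R = 3.255^2 * 0.0362 = 10.595 * 0.0362 = 0.3835 W

0.3835 W


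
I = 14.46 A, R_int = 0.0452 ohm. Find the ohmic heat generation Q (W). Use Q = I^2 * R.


I^2 = 209.09
Q = 209.09 * 0.0452 = 9.451 W

9.451 W


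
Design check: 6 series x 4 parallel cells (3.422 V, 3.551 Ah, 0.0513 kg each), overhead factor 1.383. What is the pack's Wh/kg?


Step 1: V_pack = 6 * 3.422 = 20.532 V
Step 2: C_pack = 4 * 3.551 = 14.204 Ah
Step 3: E_pack = V_pack * C_pack = 20.532 * 14.204 = 291.64 Wh
Step 4: m_pack = 6 * 4 * 0.0513 * 1.383 = 1.7027 kg
Step 5: ED = E_pack / m_pack = 291.64 / 1.7027 = 171.3 Wh/kg

171.3 Wh/kg


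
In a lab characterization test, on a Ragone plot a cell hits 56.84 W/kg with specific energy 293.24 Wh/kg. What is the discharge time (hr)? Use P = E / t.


t = E / P = 293.24 / 56.84 = 5.159 hr

5.159 hr


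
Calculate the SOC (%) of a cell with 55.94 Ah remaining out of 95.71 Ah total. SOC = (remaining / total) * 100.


SOC% = 55.94 / 95.71 * 100 = 58.45%

58.45%


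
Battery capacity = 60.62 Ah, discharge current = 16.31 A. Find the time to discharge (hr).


Runtime = 60.62 Ah / 16.31 A = 3.717 hr

3.717 hr


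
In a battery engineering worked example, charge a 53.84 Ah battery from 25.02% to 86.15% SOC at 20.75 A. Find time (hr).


Step 1: dSOC = 86.15% - 25.02% = 61.13%
Step 2: delta_Ah = 53.84 * 61.13 / 100 = 32.912 Ah
Step 3: t = 32.912 / 20.75 = 1.586 hr

1.586 hr


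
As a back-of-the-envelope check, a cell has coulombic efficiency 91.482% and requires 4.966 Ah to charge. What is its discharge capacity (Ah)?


Q_dis = eta/100 * Q_chg = 91.482/100 * 4.966 = 4.543 Ah

4.543 Ah


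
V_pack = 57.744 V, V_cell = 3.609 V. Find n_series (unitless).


n = V_pack / V_cell = 57.744 / 3.609 = 16

16


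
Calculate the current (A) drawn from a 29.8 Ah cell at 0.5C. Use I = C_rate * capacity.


I = C_rate * capacity = 0.5 * 29.8 = 14.9 A

14.9 A


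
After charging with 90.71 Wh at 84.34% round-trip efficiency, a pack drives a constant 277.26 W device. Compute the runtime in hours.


Step 1: E_discharge = eta/100 * E_charge = 84.34/100 * 90.71 = 76.505 Wh
Step 2: t = E_discharge / P = 76.505 / 277.26 = 0.2759 hr

0.2759 hr


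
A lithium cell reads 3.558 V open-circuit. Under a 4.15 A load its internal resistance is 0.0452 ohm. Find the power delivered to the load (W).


Step 1: V_terminal = OCV - I*R = 3.558 - 4.15 * 0.0452 = 3.3704 V
Step 2: P_out = V_terminal * I = 3.3704 * 4.15 = 13.99 W

13.99 W


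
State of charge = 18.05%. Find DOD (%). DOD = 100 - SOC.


Complement of SOC: DOD = 100% - 18.05% = 81.95%

81.95%


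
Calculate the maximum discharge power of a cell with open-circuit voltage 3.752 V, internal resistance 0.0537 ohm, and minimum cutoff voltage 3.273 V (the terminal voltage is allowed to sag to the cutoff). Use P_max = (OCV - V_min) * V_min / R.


P_max = (OCV - V_min) * V_min / R = (3.752 - 3.273) * 3.273 / 0.0537 = 0.479 * 3.273 / 0.0537 = 29.19 W

29.19 W


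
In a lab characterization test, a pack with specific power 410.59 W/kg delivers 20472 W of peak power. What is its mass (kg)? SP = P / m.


m = P / SP = 20472 / 410.59 = 49.86 kg

49.86 kg


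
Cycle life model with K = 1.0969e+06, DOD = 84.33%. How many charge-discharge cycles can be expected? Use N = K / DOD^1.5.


Step 1: DOD^1.5 = 84.33^1.5 = 774.41
Step 2: N = 1.0969e+06 / 774.41 = 1416 cycles

1416 cycles


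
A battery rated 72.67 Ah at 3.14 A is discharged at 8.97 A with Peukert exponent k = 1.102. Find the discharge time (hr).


t_rated = C / I_rated = 72.67 / 3.14 = 23.143 hr
(I_rated/I)^k = (0.35006)^1.102 = 0.31452
t = t_rated * (I_rated/I)^k = 23.143 * 0.31452 = 7.279 hr

7.279 hr


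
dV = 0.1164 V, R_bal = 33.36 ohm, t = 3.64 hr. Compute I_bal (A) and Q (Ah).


First, Ohm's law: I_bal = 0.1164 V / 33.36 ohm = 0.0034892 A
Then Q = I * t = 0.0034892 A * 3.64 hr = 0.01270 Ah

I=0.0034892 A, Q=0.01270 Ah


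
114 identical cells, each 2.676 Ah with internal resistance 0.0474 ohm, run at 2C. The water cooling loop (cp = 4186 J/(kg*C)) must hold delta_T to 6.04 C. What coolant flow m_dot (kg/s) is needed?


Step 1: I = 2 * 2.676 = 5.352 A
Step 2: Q_cell = I^2 * R = 5.352^2 * 0.0474 = 1.3577 W
Step 3: Q_total = 114 * 1.3577 = 154.78 W
Step 4: m_dot = Q_total / (cp * dT) = 154.78 / (4186 * 6.04) = 0.006122 kg/s

0.006122 kg/s


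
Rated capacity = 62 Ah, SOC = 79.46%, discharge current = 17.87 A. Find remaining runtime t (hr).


Step 1: remaining = SOC/100 * C_total = 79.46/100 * 62 = 49.265 Ah
Step 2: t = remaining / I = 49.265 / 17.87 = 2.757 hr

2.757 hr


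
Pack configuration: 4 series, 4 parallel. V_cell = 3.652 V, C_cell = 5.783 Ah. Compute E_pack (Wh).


E = Ns * Vcell * Np * Ccell = 4 * 3.652 * 4 * 5.783 = 337.9 Wh

337.9 Wh


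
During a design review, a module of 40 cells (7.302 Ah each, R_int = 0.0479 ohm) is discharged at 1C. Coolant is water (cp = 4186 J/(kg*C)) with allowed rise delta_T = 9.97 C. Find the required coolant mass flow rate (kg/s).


Step 1: I = 1 * 7.302 = 7.302 A
Step 2: Q_cell = I^2 * R = 7.302^2 * 0.0479 = 2.554 W
Step 3: Q_total = 40 * 2.554 = 102.16 W
Step 4: m_dot = Q_total / (cp * dT) = 102.16 / (4186 * 9.97) = 0.002448 kg/s

0.002448 kg/s


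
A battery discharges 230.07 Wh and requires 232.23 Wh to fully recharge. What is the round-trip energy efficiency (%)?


Round-trip efficiency = 230.07/232.23 * 100% = 99.07%

99.07%


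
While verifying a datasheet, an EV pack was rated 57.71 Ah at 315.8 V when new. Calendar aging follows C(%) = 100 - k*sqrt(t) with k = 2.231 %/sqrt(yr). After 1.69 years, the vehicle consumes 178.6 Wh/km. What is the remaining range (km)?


Step 1: capacity retention = 100 - 2.231 * sqrt(1.69) = 100 - 2.231 * 1.3 = 97.1%
Step 2: C_now = 57.71 * 97.1/100 = 56.036 Ah
Step 3: E_pack = V * C_now = 315.8 * 56.036 = 17696 Wh
Step 4: range = E_pack / consumption = 17696 / 178.6 = 99.08 km

99.08 km


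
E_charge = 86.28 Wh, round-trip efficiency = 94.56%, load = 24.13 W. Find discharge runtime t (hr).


Step 1: E_discharge = eta/100 * E_charge = 94.56/100 * 86.28 = 81.586 Wh
Step 2: t = E_discharge / P = 81.586 / 24.13 = 3.381 hr

3.381 hr
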